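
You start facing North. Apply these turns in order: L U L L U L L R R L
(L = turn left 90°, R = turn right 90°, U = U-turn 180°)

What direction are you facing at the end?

Start: North
  L (left (90° counter-clockwise)) -> West
  U (U-turn (180°)) -> East
  L (left (90° counter-clockwise)) -> North
  L (left (90° counter-clockwise)) -> West
  U (U-turn (180°)) -> East
  L (left (90° counter-clockwise)) -> North
  L (left (90° counter-clockwise)) -> West
  R (right (90° clockwise)) -> North
  R (right (90° clockwise)) -> East
  L (left (90° counter-clockwise)) -> North
Final: North

Answer: Final heading: North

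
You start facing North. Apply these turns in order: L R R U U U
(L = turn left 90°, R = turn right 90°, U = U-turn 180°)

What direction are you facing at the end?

Answer: Final heading: West

Derivation:
Start: North
  L (left (90° counter-clockwise)) -> West
  R (right (90° clockwise)) -> North
  R (right (90° clockwise)) -> East
  U (U-turn (180°)) -> West
  U (U-turn (180°)) -> East
  U (U-turn (180°)) -> West
Final: West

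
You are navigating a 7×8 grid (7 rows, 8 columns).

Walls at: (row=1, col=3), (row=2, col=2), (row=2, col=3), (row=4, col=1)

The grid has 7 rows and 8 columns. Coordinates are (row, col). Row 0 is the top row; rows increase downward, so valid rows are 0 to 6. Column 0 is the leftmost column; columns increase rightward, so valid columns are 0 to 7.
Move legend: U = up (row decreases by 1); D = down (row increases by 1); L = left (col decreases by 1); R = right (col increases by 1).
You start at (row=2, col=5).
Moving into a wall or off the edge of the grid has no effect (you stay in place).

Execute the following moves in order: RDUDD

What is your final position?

Answer: Final position: (row=4, col=6)

Derivation:
Start: (row=2, col=5)
  R (right): (row=2, col=5) -> (row=2, col=6)
  D (down): (row=2, col=6) -> (row=3, col=6)
  U (up): (row=3, col=6) -> (row=2, col=6)
  D (down): (row=2, col=6) -> (row=3, col=6)
  D (down): (row=3, col=6) -> (row=4, col=6)
Final: (row=4, col=6)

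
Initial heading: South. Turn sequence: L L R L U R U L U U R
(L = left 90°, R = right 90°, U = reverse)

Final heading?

Start: South
  L (left (90° counter-clockwise)) -> East
  L (left (90° counter-clockwise)) -> North
  R (right (90° clockwise)) -> East
  L (left (90° counter-clockwise)) -> North
  U (U-turn (180°)) -> South
  R (right (90° clockwise)) -> West
  U (U-turn (180°)) -> East
  L (left (90° counter-clockwise)) -> North
  U (U-turn (180°)) -> South
  U (U-turn (180°)) -> North
  R (right (90° clockwise)) -> East
Final: East

Answer: Final heading: East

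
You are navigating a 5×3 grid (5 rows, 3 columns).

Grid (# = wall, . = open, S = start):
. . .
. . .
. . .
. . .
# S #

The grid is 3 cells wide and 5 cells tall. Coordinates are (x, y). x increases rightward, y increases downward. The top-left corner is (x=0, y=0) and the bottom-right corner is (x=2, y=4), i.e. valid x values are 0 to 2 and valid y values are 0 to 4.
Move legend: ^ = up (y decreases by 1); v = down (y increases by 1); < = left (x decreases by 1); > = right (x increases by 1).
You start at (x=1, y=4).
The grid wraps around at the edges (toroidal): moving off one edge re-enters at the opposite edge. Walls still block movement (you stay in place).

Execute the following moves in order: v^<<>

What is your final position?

Start: (x=1, y=4)
  v (down): (x=1, y=4) -> (x=1, y=0)
  ^ (up): (x=1, y=0) -> (x=1, y=4)
  < (left): blocked, stay at (x=1, y=4)
  < (left): blocked, stay at (x=1, y=4)
  > (right): blocked, stay at (x=1, y=4)
Final: (x=1, y=4)

Answer: Final position: (x=1, y=4)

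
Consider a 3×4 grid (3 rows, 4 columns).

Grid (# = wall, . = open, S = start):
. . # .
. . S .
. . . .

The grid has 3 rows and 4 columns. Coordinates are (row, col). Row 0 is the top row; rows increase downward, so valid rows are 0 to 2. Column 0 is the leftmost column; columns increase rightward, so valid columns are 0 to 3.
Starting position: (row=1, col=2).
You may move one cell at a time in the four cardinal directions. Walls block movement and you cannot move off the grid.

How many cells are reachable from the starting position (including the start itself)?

BFS flood-fill from (row=1, col=2):
  Distance 0: (row=1, col=2)
  Distance 1: (row=1, col=1), (row=1, col=3), (row=2, col=2)
  Distance 2: (row=0, col=1), (row=0, col=3), (row=1, col=0), (row=2, col=1), (row=2, col=3)
  Distance 3: (row=0, col=0), (row=2, col=0)
Total reachable: 11 (grid has 11 open cells total)

Answer: Reachable cells: 11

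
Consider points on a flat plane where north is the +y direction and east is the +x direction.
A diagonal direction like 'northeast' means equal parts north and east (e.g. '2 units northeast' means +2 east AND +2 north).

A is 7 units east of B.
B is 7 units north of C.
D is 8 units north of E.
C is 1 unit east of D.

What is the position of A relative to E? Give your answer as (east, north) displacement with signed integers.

Answer: A is at (east=8, north=15) relative to E.

Derivation:
Place E at the origin (east=0, north=0).
  D is 8 units north of E: delta (east=+0, north=+8); D at (east=0, north=8).
  C is 1 unit east of D: delta (east=+1, north=+0); C at (east=1, north=8).
  B is 7 units north of C: delta (east=+0, north=+7); B at (east=1, north=15).
  A is 7 units east of B: delta (east=+7, north=+0); A at (east=8, north=15).
Therefore A relative to E: (east=8, north=15).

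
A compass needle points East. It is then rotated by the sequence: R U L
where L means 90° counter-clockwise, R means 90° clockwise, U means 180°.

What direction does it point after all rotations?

Answer: Final heading: West

Derivation:
Start: East
  R (right (90° clockwise)) -> South
  U (U-turn (180°)) -> North
  L (left (90° counter-clockwise)) -> West
Final: West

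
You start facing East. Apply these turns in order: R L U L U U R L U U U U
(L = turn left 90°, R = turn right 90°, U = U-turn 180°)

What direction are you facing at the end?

Start: East
  R (right (90° clockwise)) -> South
  L (left (90° counter-clockwise)) -> East
  U (U-turn (180°)) -> West
  L (left (90° counter-clockwise)) -> South
  U (U-turn (180°)) -> North
  U (U-turn (180°)) -> South
  R (right (90° clockwise)) -> West
  L (left (90° counter-clockwise)) -> South
  U (U-turn (180°)) -> North
  U (U-turn (180°)) -> South
  U (U-turn (180°)) -> North
  U (U-turn (180°)) -> South
Final: South

Answer: Final heading: South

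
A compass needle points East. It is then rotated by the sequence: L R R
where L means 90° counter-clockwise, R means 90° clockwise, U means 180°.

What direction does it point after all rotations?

Start: East
  L (left (90° counter-clockwise)) -> North
  R (right (90° clockwise)) -> East
  R (right (90° clockwise)) -> South
Final: South

Answer: Final heading: South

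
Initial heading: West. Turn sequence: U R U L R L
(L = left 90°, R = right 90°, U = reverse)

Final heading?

Answer: Final heading: West

Derivation:
Start: West
  U (U-turn (180°)) -> East
  R (right (90° clockwise)) -> South
  U (U-turn (180°)) -> North
  L (left (90° counter-clockwise)) -> West
  R (right (90° clockwise)) -> North
  L (left (90° counter-clockwise)) -> West
Final: West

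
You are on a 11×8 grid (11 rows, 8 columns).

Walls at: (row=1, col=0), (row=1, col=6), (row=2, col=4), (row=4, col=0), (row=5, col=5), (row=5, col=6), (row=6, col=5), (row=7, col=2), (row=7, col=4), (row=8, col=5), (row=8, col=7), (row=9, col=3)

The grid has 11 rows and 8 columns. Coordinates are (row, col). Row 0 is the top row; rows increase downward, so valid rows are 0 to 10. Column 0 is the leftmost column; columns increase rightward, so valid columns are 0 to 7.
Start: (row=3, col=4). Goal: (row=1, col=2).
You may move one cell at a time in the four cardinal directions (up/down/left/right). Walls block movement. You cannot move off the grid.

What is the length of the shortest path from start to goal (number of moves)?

Answer: Shortest path length: 4

Derivation:
BFS from (row=3, col=4) until reaching (row=1, col=2):
  Distance 0: (row=3, col=4)
  Distance 1: (row=3, col=3), (row=3, col=5), (row=4, col=4)
  Distance 2: (row=2, col=3), (row=2, col=5), (row=3, col=2), (row=3, col=6), (row=4, col=3), (row=4, col=5), (row=5, col=4)
  Distance 3: (row=1, col=3), (row=1, col=5), (row=2, col=2), (row=2, col=6), (row=3, col=1), (row=3, col=7), (row=4, col=2), (row=4, col=6), (row=5, col=3), (row=6, col=4)
  Distance 4: (row=0, col=3), (row=0, col=5), (row=1, col=2), (row=1, col=4), (row=2, col=1), (row=2, col=7), (row=3, col=0), (row=4, col=1), (row=4, col=7), (row=5, col=2), (row=6, col=3)  <- goal reached here
One shortest path (4 moves): (row=3, col=4) -> (row=3, col=3) -> (row=3, col=2) -> (row=2, col=2) -> (row=1, col=2)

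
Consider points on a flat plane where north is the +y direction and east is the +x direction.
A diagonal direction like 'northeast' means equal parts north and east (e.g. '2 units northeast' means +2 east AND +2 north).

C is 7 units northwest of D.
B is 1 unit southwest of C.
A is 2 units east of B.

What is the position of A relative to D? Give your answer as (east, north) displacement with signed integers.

Answer: A is at (east=-6, north=6) relative to D.

Derivation:
Place D at the origin (east=0, north=0).
  C is 7 units northwest of D: delta (east=-7, north=+7); C at (east=-7, north=7).
  B is 1 unit southwest of C: delta (east=-1, north=-1); B at (east=-8, north=6).
  A is 2 units east of B: delta (east=+2, north=+0); A at (east=-6, north=6).
Therefore A relative to D: (east=-6, north=6).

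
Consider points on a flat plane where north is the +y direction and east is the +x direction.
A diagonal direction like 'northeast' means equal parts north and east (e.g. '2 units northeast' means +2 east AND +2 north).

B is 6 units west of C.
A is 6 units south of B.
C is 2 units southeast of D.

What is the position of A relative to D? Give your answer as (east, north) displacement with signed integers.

Place D at the origin (east=0, north=0).
  C is 2 units southeast of D: delta (east=+2, north=-2); C at (east=2, north=-2).
  B is 6 units west of C: delta (east=-6, north=+0); B at (east=-4, north=-2).
  A is 6 units south of B: delta (east=+0, north=-6); A at (east=-4, north=-8).
Therefore A relative to D: (east=-4, north=-8).

Answer: A is at (east=-4, north=-8) relative to D.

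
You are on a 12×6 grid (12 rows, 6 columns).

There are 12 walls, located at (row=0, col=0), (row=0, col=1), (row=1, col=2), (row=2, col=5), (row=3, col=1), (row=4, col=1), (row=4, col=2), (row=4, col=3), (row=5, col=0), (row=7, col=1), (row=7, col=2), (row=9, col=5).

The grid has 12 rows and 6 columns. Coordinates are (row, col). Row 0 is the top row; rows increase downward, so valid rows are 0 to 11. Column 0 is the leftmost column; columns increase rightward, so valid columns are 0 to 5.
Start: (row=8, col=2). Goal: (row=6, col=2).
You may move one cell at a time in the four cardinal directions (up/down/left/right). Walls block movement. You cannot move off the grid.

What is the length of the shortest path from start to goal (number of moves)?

BFS from (row=8, col=2) until reaching (row=6, col=2):
  Distance 0: (row=8, col=2)
  Distance 1: (row=8, col=1), (row=8, col=3), (row=9, col=2)
  Distance 2: (row=7, col=3), (row=8, col=0), (row=8, col=4), (row=9, col=1), (row=9, col=3), (row=10, col=2)
  Distance 3: (row=6, col=3), (row=7, col=0), (row=7, col=4), (row=8, col=5), (row=9, col=0), (row=9, col=4), (row=10, col=1), (row=10, col=3), (row=11, col=2)
  Distance 4: (row=5, col=3), (row=6, col=0), (row=6, col=2), (row=6, col=4), (row=7, col=5), (row=10, col=0), (row=10, col=4), (row=11, col=1), (row=11, col=3)  <- goal reached here
One shortest path (4 moves): (row=8, col=2) -> (row=8, col=3) -> (row=7, col=3) -> (row=6, col=3) -> (row=6, col=2)

Answer: Shortest path length: 4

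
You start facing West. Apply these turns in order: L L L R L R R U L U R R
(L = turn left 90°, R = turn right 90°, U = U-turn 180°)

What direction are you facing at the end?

Answer: Final heading: West

Derivation:
Start: West
  L (left (90° counter-clockwise)) -> South
  L (left (90° counter-clockwise)) -> East
  L (left (90° counter-clockwise)) -> North
  R (right (90° clockwise)) -> East
  L (left (90° counter-clockwise)) -> North
  R (right (90° clockwise)) -> East
  R (right (90° clockwise)) -> South
  U (U-turn (180°)) -> North
  L (left (90° counter-clockwise)) -> West
  U (U-turn (180°)) -> East
  R (right (90° clockwise)) -> South
  R (right (90° clockwise)) -> West
Final: West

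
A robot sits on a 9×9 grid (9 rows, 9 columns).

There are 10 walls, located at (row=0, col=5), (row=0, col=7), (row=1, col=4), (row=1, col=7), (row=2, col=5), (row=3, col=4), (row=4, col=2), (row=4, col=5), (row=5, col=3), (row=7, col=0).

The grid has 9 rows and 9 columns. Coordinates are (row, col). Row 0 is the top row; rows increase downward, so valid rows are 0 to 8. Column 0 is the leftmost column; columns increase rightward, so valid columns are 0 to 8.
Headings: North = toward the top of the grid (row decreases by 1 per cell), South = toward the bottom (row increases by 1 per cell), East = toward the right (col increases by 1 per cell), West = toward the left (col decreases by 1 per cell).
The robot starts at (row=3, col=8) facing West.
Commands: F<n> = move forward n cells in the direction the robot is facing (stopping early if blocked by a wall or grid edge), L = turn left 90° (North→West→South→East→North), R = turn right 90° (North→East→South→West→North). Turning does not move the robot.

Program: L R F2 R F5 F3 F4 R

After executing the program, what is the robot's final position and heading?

Start: (row=3, col=8), facing West
  L: turn left, now facing South
  R: turn right, now facing West
  F2: move forward 2, now at (row=3, col=6)
  R: turn right, now facing North
  F5: move forward 3/5 (blocked), now at (row=0, col=6)
  F3: move forward 0/3 (blocked), now at (row=0, col=6)
  F4: move forward 0/4 (blocked), now at (row=0, col=6)
  R: turn right, now facing East
Final: (row=0, col=6), facing East

Answer: Final position: (row=0, col=6), facing East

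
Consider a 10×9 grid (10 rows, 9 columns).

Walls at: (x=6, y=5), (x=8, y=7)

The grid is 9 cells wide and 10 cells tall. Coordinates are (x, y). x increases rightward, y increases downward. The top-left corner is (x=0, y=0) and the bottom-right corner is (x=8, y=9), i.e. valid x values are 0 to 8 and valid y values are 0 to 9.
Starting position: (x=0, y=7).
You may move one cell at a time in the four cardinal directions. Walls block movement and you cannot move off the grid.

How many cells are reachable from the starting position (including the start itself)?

BFS flood-fill from (x=0, y=7):
  Distance 0: (x=0, y=7)
  Distance 1: (x=0, y=6), (x=1, y=7), (x=0, y=8)
  Distance 2: (x=0, y=5), (x=1, y=6), (x=2, y=7), (x=1, y=8), (x=0, y=9)
  Distance 3: (x=0, y=4), (x=1, y=5), (x=2, y=6), (x=3, y=7), (x=2, y=8), (x=1, y=9)
  Distance 4: (x=0, y=3), (x=1, y=4), (x=2, y=5), (x=3, y=6), (x=4, y=7), (x=3, y=8), (x=2, y=9)
  Distance 5: (x=0, y=2), (x=1, y=3), (x=2, y=4), (x=3, y=5), (x=4, y=6), (x=5, y=7), (x=4, y=8), (x=3, y=9)
  Distance 6: (x=0, y=1), (x=1, y=2), (x=2, y=3), (x=3, y=4), (x=4, y=5), (x=5, y=6), (x=6, y=7), (x=5, y=8), (x=4, y=9)
  Distance 7: (x=0, y=0), (x=1, y=1), (x=2, y=2), (x=3, y=3), (x=4, y=4), (x=5, y=5), (x=6, y=6), (x=7, y=7), (x=6, y=8), (x=5, y=9)
  Distance 8: (x=1, y=0), (x=2, y=1), (x=3, y=2), (x=4, y=3), (x=5, y=4), (x=7, y=6), (x=7, y=8), (x=6, y=9)
  Distance 9: (x=2, y=0), (x=3, y=1), (x=4, y=2), (x=5, y=3), (x=6, y=4), (x=7, y=5), (x=8, y=6), (x=8, y=8), (x=7, y=9)
  Distance 10: (x=3, y=0), (x=4, y=1), (x=5, y=2), (x=6, y=3), (x=7, y=4), (x=8, y=5), (x=8, y=9)
  Distance 11: (x=4, y=0), (x=5, y=1), (x=6, y=2), (x=7, y=3), (x=8, y=4)
  Distance 12: (x=5, y=0), (x=6, y=1), (x=7, y=2), (x=8, y=3)
  Distance 13: (x=6, y=0), (x=7, y=1), (x=8, y=2)
  Distance 14: (x=7, y=0), (x=8, y=1)
  Distance 15: (x=8, y=0)
Total reachable: 88 (grid has 88 open cells total)

Answer: Reachable cells: 88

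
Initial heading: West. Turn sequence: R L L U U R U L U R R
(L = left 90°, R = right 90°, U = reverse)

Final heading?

Answer: Final heading: North

Derivation:
Start: West
  R (right (90° clockwise)) -> North
  L (left (90° counter-clockwise)) -> West
  L (left (90° counter-clockwise)) -> South
  U (U-turn (180°)) -> North
  U (U-turn (180°)) -> South
  R (right (90° clockwise)) -> West
  U (U-turn (180°)) -> East
  L (left (90° counter-clockwise)) -> North
  U (U-turn (180°)) -> South
  R (right (90° clockwise)) -> West
  R (right (90° clockwise)) -> North
Final: North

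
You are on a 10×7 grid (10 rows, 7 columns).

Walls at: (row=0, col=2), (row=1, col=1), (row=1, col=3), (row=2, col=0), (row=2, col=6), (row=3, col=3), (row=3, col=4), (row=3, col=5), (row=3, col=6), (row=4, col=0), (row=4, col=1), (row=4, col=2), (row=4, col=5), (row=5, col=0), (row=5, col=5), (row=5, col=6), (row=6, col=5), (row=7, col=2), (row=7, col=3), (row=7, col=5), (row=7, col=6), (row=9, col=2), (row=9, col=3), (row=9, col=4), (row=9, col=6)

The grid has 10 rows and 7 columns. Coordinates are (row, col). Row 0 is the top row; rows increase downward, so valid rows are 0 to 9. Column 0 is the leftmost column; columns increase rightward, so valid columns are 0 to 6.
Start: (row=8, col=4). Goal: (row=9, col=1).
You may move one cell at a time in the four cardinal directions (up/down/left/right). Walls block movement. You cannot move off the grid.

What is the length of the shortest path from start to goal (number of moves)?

Answer: Shortest path length: 4

Derivation:
BFS from (row=8, col=4) until reaching (row=9, col=1):
  Distance 0: (row=8, col=4)
  Distance 1: (row=7, col=4), (row=8, col=3), (row=8, col=5)
  Distance 2: (row=6, col=4), (row=8, col=2), (row=8, col=6), (row=9, col=5)
  Distance 3: (row=5, col=4), (row=6, col=3), (row=8, col=1)
  Distance 4: (row=4, col=4), (row=5, col=3), (row=6, col=2), (row=7, col=1), (row=8, col=0), (row=9, col=1)  <- goal reached here
One shortest path (4 moves): (row=8, col=4) -> (row=8, col=3) -> (row=8, col=2) -> (row=8, col=1) -> (row=9, col=1)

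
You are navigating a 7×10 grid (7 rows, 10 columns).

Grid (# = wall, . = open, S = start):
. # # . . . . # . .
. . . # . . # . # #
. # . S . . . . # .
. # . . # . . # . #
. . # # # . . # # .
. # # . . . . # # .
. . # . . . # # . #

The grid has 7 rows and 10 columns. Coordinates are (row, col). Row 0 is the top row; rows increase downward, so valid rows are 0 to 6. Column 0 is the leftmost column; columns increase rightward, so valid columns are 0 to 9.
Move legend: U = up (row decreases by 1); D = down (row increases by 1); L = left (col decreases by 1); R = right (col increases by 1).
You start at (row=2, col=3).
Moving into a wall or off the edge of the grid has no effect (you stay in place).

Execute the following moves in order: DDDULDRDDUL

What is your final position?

Start: (row=2, col=3)
  D (down): (row=2, col=3) -> (row=3, col=3)
  D (down): blocked, stay at (row=3, col=3)
  D (down): blocked, stay at (row=3, col=3)
  U (up): (row=3, col=3) -> (row=2, col=3)
  L (left): (row=2, col=3) -> (row=2, col=2)
  D (down): (row=2, col=2) -> (row=3, col=2)
  R (right): (row=3, col=2) -> (row=3, col=3)
  D (down): blocked, stay at (row=3, col=3)
  D (down): blocked, stay at (row=3, col=3)
  U (up): (row=3, col=3) -> (row=2, col=3)
  L (left): (row=2, col=3) -> (row=2, col=2)
Final: (row=2, col=2)

Answer: Final position: (row=2, col=2)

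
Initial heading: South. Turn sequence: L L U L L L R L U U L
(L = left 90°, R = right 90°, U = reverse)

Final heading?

Answer: Final heading: South

Derivation:
Start: South
  L (left (90° counter-clockwise)) -> East
  L (left (90° counter-clockwise)) -> North
  U (U-turn (180°)) -> South
  L (left (90° counter-clockwise)) -> East
  L (left (90° counter-clockwise)) -> North
  L (left (90° counter-clockwise)) -> West
  R (right (90° clockwise)) -> North
  L (left (90° counter-clockwise)) -> West
  U (U-turn (180°)) -> East
  U (U-turn (180°)) -> West
  L (left (90° counter-clockwise)) -> South
Final: South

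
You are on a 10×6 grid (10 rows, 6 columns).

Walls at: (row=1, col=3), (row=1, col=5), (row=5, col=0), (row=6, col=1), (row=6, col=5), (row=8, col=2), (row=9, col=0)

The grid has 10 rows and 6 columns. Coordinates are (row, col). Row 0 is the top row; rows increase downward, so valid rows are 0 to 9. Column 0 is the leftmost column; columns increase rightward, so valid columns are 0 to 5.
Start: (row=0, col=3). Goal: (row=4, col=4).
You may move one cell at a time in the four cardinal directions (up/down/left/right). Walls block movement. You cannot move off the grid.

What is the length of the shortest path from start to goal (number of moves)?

Answer: Shortest path length: 5

Derivation:
BFS from (row=0, col=3) until reaching (row=4, col=4):
  Distance 0: (row=0, col=3)
  Distance 1: (row=0, col=2), (row=0, col=4)
  Distance 2: (row=0, col=1), (row=0, col=5), (row=1, col=2), (row=1, col=4)
  Distance 3: (row=0, col=0), (row=1, col=1), (row=2, col=2), (row=2, col=4)
  Distance 4: (row=1, col=0), (row=2, col=1), (row=2, col=3), (row=2, col=5), (row=3, col=2), (row=3, col=4)
  Distance 5: (row=2, col=0), (row=3, col=1), (row=3, col=3), (row=3, col=5), (row=4, col=2), (row=4, col=4)  <- goal reached here
One shortest path (5 moves): (row=0, col=3) -> (row=0, col=4) -> (row=1, col=4) -> (row=2, col=4) -> (row=3, col=4) -> (row=4, col=4)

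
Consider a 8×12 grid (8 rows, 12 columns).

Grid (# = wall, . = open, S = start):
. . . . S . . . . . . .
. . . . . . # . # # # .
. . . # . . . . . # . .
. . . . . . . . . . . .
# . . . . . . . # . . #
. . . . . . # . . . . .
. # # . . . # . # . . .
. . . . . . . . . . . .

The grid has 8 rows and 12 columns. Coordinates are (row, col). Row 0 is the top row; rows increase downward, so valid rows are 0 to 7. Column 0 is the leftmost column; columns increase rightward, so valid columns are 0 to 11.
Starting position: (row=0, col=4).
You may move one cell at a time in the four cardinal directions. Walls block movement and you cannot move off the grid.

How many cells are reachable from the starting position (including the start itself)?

Answer: Reachable cells: 82

Derivation:
BFS flood-fill from (row=0, col=4):
  Distance 0: (row=0, col=4)
  Distance 1: (row=0, col=3), (row=0, col=5), (row=1, col=4)
  Distance 2: (row=0, col=2), (row=0, col=6), (row=1, col=3), (row=1, col=5), (row=2, col=4)
  Distance 3: (row=0, col=1), (row=0, col=7), (row=1, col=2), (row=2, col=5), (row=3, col=4)
  Distance 4: (row=0, col=0), (row=0, col=8), (row=1, col=1), (row=1, col=7), (row=2, col=2), (row=2, col=6), (row=3, col=3), (row=3, col=5), (row=4, col=4)
  Distance 5: (row=0, col=9), (row=1, col=0), (row=2, col=1), (row=2, col=7), (row=3, col=2), (row=3, col=6), (row=4, col=3), (row=4, col=5), (row=5, col=4)
  Distance 6: (row=0, col=10), (row=2, col=0), (row=2, col=8), (row=3, col=1), (row=3, col=7), (row=4, col=2), (row=4, col=6), (row=5, col=3), (row=5, col=5), (row=6, col=4)
  Distance 7: (row=0, col=11), (row=3, col=0), (row=3, col=8), (row=4, col=1), (row=4, col=7), (row=5, col=2), (row=6, col=3), (row=6, col=5), (row=7, col=4)
  Distance 8: (row=1, col=11), (row=3, col=9), (row=5, col=1), (row=5, col=7), (row=7, col=3), (row=7, col=5)
  Distance 9: (row=2, col=11), (row=3, col=10), (row=4, col=9), (row=5, col=0), (row=5, col=8), (row=6, col=7), (row=7, col=2), (row=7, col=6)
  Distance 10: (row=2, col=10), (row=3, col=11), (row=4, col=10), (row=5, col=9), (row=6, col=0), (row=7, col=1), (row=7, col=7)
  Distance 11: (row=5, col=10), (row=6, col=9), (row=7, col=0), (row=7, col=8)
  Distance 12: (row=5, col=11), (row=6, col=10), (row=7, col=9)
  Distance 13: (row=6, col=11), (row=7, col=10)
  Distance 14: (row=7, col=11)
Total reachable: 82 (grid has 82 open cells total)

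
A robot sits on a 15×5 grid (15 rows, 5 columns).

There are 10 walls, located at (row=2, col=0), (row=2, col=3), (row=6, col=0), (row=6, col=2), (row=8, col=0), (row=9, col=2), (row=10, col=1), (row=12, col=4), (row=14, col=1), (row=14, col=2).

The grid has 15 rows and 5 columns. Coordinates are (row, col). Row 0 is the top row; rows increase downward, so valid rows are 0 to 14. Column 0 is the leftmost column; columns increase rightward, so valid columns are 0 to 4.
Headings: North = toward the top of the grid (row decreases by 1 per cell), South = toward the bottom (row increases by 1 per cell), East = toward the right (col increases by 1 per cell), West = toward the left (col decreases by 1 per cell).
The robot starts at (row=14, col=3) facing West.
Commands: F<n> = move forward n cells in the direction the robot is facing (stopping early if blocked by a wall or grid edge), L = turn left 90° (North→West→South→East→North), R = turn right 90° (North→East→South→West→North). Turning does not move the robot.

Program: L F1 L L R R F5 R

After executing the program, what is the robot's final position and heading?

Start: (row=14, col=3), facing West
  L: turn left, now facing South
  F1: move forward 0/1 (blocked), now at (row=14, col=3)
  L: turn left, now facing East
  L: turn left, now facing North
  R: turn right, now facing East
  R: turn right, now facing South
  F5: move forward 0/5 (blocked), now at (row=14, col=3)
  R: turn right, now facing West
Final: (row=14, col=3), facing West

Answer: Final position: (row=14, col=3), facing West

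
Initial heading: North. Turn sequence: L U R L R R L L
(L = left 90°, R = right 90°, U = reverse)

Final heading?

Answer: Final heading: East

Derivation:
Start: North
  L (left (90° counter-clockwise)) -> West
  U (U-turn (180°)) -> East
  R (right (90° clockwise)) -> South
  L (left (90° counter-clockwise)) -> East
  R (right (90° clockwise)) -> South
  R (right (90° clockwise)) -> West
  L (left (90° counter-clockwise)) -> South
  L (left (90° counter-clockwise)) -> East
Final: East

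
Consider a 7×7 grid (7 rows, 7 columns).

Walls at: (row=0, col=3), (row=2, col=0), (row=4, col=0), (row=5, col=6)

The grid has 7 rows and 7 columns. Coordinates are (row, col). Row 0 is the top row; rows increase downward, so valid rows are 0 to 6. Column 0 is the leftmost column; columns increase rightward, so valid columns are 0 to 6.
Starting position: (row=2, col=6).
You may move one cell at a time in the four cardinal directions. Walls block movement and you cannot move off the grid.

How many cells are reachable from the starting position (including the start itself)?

BFS flood-fill from (row=2, col=6):
  Distance 0: (row=2, col=6)
  Distance 1: (row=1, col=6), (row=2, col=5), (row=3, col=6)
  Distance 2: (row=0, col=6), (row=1, col=5), (row=2, col=4), (row=3, col=5), (row=4, col=6)
  Distance 3: (row=0, col=5), (row=1, col=4), (row=2, col=3), (row=3, col=4), (row=4, col=5)
  Distance 4: (row=0, col=4), (row=1, col=3), (row=2, col=2), (row=3, col=3), (row=4, col=4), (row=5, col=5)
  Distance 5: (row=1, col=2), (row=2, col=1), (row=3, col=2), (row=4, col=3), (row=5, col=4), (row=6, col=5)
  Distance 6: (row=0, col=2), (row=1, col=1), (row=3, col=1), (row=4, col=2), (row=5, col=3), (row=6, col=4), (row=6, col=6)
  Distance 7: (row=0, col=1), (row=1, col=0), (row=3, col=0), (row=4, col=1), (row=5, col=2), (row=6, col=3)
  Distance 8: (row=0, col=0), (row=5, col=1), (row=6, col=2)
  Distance 9: (row=5, col=0), (row=6, col=1)
  Distance 10: (row=6, col=0)
Total reachable: 45 (grid has 45 open cells total)

Answer: Reachable cells: 45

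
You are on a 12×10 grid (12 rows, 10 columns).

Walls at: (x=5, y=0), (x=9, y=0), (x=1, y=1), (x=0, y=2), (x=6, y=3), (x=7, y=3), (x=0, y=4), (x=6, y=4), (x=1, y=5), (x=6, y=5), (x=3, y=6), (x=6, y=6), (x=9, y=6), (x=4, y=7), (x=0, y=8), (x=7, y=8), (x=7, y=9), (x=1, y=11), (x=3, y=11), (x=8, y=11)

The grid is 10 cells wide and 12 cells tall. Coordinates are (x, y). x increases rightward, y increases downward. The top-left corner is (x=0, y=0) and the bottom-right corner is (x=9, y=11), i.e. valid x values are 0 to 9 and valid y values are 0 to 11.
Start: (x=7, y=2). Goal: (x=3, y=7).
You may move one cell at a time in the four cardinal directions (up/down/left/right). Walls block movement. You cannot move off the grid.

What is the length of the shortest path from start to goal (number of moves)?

Answer: Shortest path length: 11

Derivation:
BFS from (x=7, y=2) until reaching (x=3, y=7):
  Distance 0: (x=7, y=2)
  Distance 1: (x=7, y=1), (x=6, y=2), (x=8, y=2)
  Distance 2: (x=7, y=0), (x=6, y=1), (x=8, y=1), (x=5, y=2), (x=9, y=2), (x=8, y=3)
  Distance 3: (x=6, y=0), (x=8, y=0), (x=5, y=1), (x=9, y=1), (x=4, y=2), (x=5, y=3), (x=9, y=3), (x=8, y=4)
  Distance 4: (x=4, y=1), (x=3, y=2), (x=4, y=3), (x=5, y=4), (x=7, y=4), (x=9, y=4), (x=8, y=5)
  Distance 5: (x=4, y=0), (x=3, y=1), (x=2, y=2), (x=3, y=3), (x=4, y=4), (x=5, y=5), (x=7, y=5), (x=9, y=5), (x=8, y=6)
  Distance 6: (x=3, y=0), (x=2, y=1), (x=1, y=2), (x=2, y=3), (x=3, y=4), (x=4, y=5), (x=5, y=6), (x=7, y=6), (x=8, y=7)
  Distance 7: (x=2, y=0), (x=1, y=3), (x=2, y=4), (x=3, y=5), (x=4, y=6), (x=5, y=7), (x=7, y=7), (x=9, y=7), (x=8, y=8)
  Distance 8: (x=1, y=0), (x=0, y=3), (x=1, y=4), (x=2, y=5), (x=6, y=7), (x=5, y=8), (x=9, y=8), (x=8, y=9)
  Distance 9: (x=0, y=0), (x=2, y=6), (x=4, y=8), (x=6, y=8), (x=5, y=9), (x=9, y=9), (x=8, y=10)
  Distance 10: (x=0, y=1), (x=1, y=6), (x=2, y=7), (x=3, y=8), (x=4, y=9), (x=6, y=9), (x=5, y=10), (x=7, y=10), (x=9, y=10)
  Distance 11: (x=0, y=6), (x=1, y=7), (x=3, y=7), (x=2, y=8), (x=3, y=9), (x=4, y=10), (x=6, y=10), (x=5, y=11), (x=7, y=11), (x=9, y=11)  <- goal reached here
One shortest path (11 moves): (x=7, y=2) -> (x=6, y=2) -> (x=5, y=2) -> (x=5, y=3) -> (x=5, y=4) -> (x=5, y=5) -> (x=5, y=6) -> (x=5, y=7) -> (x=5, y=8) -> (x=4, y=8) -> (x=3, y=8) -> (x=3, y=7)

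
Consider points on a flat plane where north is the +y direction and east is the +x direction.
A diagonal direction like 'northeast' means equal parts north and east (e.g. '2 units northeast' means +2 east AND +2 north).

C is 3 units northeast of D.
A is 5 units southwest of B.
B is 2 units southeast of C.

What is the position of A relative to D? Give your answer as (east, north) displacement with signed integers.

Answer: A is at (east=0, north=-4) relative to D.

Derivation:
Place D at the origin (east=0, north=0).
  C is 3 units northeast of D: delta (east=+3, north=+3); C at (east=3, north=3).
  B is 2 units southeast of C: delta (east=+2, north=-2); B at (east=5, north=1).
  A is 5 units southwest of B: delta (east=-5, north=-5); A at (east=0, north=-4).
Therefore A relative to D: (east=0, north=-4).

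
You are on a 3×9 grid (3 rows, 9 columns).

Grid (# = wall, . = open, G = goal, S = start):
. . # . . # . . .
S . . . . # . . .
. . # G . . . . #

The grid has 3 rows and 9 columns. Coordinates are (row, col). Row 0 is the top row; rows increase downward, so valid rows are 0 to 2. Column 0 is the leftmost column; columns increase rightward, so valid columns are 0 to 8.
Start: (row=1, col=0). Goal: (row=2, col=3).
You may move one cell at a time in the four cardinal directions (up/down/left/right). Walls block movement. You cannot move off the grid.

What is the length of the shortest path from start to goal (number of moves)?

Answer: Shortest path length: 4

Derivation:
BFS from (row=1, col=0) until reaching (row=2, col=3):
  Distance 0: (row=1, col=0)
  Distance 1: (row=0, col=0), (row=1, col=1), (row=2, col=0)
  Distance 2: (row=0, col=1), (row=1, col=2), (row=2, col=1)
  Distance 3: (row=1, col=3)
  Distance 4: (row=0, col=3), (row=1, col=4), (row=2, col=3)  <- goal reached here
One shortest path (4 moves): (row=1, col=0) -> (row=1, col=1) -> (row=1, col=2) -> (row=1, col=3) -> (row=2, col=3)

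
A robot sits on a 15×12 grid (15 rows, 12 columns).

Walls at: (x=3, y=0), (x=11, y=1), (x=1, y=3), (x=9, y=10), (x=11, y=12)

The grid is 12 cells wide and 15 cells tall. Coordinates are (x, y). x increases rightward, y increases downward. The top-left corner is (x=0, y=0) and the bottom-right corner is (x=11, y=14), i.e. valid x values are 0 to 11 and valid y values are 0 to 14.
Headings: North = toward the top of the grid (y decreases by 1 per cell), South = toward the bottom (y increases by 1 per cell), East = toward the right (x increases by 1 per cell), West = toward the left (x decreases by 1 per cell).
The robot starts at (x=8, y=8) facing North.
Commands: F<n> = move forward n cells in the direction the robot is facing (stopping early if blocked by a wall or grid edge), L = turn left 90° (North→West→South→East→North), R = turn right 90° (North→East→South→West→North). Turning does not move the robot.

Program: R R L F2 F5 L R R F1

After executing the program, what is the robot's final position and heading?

Answer: Final position: (x=11, y=9), facing South

Derivation:
Start: (x=8, y=8), facing North
  R: turn right, now facing East
  R: turn right, now facing South
  L: turn left, now facing East
  F2: move forward 2, now at (x=10, y=8)
  F5: move forward 1/5 (blocked), now at (x=11, y=8)
  L: turn left, now facing North
  R: turn right, now facing East
  R: turn right, now facing South
  F1: move forward 1, now at (x=11, y=9)
Final: (x=11, y=9), facing South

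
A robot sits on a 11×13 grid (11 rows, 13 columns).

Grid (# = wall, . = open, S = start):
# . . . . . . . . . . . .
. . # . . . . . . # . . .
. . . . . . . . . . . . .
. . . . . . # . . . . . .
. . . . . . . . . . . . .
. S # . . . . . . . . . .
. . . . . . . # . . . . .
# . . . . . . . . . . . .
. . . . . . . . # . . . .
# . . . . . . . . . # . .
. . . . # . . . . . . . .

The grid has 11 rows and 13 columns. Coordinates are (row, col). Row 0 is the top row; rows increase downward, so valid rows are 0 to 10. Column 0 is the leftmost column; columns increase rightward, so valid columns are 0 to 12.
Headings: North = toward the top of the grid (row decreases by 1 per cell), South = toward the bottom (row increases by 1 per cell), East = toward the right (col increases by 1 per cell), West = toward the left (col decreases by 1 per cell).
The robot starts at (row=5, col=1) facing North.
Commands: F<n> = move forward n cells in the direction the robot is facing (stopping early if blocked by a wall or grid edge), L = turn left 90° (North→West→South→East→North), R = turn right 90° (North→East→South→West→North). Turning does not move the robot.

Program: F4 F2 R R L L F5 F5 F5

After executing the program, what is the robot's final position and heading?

Start: (row=5, col=1), facing North
  F4: move forward 4, now at (row=1, col=1)
  F2: move forward 1/2 (blocked), now at (row=0, col=1)
  R: turn right, now facing East
  R: turn right, now facing South
  L: turn left, now facing East
  L: turn left, now facing North
  [×3]F5: move forward 0/5 (blocked), now at (row=0, col=1)
Final: (row=0, col=1), facing North

Answer: Final position: (row=0, col=1), facing North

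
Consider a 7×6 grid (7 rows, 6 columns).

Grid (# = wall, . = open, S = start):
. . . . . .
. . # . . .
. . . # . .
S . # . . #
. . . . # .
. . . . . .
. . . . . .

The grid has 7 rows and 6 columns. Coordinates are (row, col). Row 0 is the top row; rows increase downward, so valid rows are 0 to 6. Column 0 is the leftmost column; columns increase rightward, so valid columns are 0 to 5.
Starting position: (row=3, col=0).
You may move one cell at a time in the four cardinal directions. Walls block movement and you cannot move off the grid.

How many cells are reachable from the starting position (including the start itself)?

Answer: Reachable cells: 37

Derivation:
BFS flood-fill from (row=3, col=0):
  Distance 0: (row=3, col=0)
  Distance 1: (row=2, col=0), (row=3, col=1), (row=4, col=0)
  Distance 2: (row=1, col=0), (row=2, col=1), (row=4, col=1), (row=5, col=0)
  Distance 3: (row=0, col=0), (row=1, col=1), (row=2, col=2), (row=4, col=2), (row=5, col=1), (row=6, col=0)
  Distance 4: (row=0, col=1), (row=4, col=3), (row=5, col=2), (row=6, col=1)
  Distance 5: (row=0, col=2), (row=3, col=3), (row=5, col=3), (row=6, col=2)
  Distance 6: (row=0, col=3), (row=3, col=4), (row=5, col=4), (row=6, col=3)
  Distance 7: (row=0, col=4), (row=1, col=3), (row=2, col=4), (row=5, col=5), (row=6, col=4)
  Distance 8: (row=0, col=5), (row=1, col=4), (row=2, col=5), (row=4, col=5), (row=6, col=5)
  Distance 9: (row=1, col=5)
Total reachable: 37 (grid has 37 open cells total)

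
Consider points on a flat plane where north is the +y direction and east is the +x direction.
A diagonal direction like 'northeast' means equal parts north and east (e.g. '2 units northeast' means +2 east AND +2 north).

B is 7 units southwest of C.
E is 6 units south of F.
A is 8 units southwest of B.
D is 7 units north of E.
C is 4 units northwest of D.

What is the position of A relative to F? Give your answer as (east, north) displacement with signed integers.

Answer: A is at (east=-19, north=-10) relative to F.

Derivation:
Place F at the origin (east=0, north=0).
  E is 6 units south of F: delta (east=+0, north=-6); E at (east=0, north=-6).
  D is 7 units north of E: delta (east=+0, north=+7); D at (east=0, north=1).
  C is 4 units northwest of D: delta (east=-4, north=+4); C at (east=-4, north=5).
  B is 7 units southwest of C: delta (east=-7, north=-7); B at (east=-11, north=-2).
  A is 8 units southwest of B: delta (east=-8, north=-8); A at (east=-19, north=-10).
Therefore A relative to F: (east=-19, north=-10).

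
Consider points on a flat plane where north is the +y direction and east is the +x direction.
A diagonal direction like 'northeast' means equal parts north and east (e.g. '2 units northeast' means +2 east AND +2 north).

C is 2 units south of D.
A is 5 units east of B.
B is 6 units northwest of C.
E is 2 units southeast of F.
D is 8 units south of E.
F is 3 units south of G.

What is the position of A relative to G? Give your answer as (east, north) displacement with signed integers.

Place G at the origin (east=0, north=0).
  F is 3 units south of G: delta (east=+0, north=-3); F at (east=0, north=-3).
  E is 2 units southeast of F: delta (east=+2, north=-2); E at (east=2, north=-5).
  D is 8 units south of E: delta (east=+0, north=-8); D at (east=2, north=-13).
  C is 2 units south of D: delta (east=+0, north=-2); C at (east=2, north=-15).
  B is 6 units northwest of C: delta (east=-6, north=+6); B at (east=-4, north=-9).
  A is 5 units east of B: delta (east=+5, north=+0); A at (east=1, north=-9).
Therefore A relative to G: (east=1, north=-9).

Answer: A is at (east=1, north=-9) relative to G.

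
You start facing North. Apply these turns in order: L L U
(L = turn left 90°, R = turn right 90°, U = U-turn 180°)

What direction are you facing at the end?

Answer: Final heading: North

Derivation:
Start: North
  L (left (90° counter-clockwise)) -> West
  L (left (90° counter-clockwise)) -> South
  U (U-turn (180°)) -> North
Final: North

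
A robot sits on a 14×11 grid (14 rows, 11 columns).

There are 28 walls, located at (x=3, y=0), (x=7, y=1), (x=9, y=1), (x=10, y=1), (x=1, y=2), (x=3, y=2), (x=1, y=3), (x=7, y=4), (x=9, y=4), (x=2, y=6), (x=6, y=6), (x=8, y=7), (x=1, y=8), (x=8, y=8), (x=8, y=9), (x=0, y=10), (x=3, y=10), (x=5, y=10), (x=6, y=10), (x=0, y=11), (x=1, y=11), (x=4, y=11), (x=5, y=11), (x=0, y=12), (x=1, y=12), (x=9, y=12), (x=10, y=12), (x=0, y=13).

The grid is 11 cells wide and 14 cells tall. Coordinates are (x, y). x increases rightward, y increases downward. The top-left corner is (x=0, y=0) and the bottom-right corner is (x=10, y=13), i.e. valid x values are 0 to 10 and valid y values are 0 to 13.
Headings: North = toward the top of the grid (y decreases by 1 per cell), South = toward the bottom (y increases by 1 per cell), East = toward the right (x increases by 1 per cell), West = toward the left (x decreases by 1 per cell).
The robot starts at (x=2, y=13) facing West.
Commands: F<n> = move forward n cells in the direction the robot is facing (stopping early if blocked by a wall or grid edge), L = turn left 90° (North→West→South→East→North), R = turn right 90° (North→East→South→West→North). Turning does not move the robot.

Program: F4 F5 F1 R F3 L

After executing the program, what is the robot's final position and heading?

Answer: Final position: (x=1, y=13), facing West

Derivation:
Start: (x=2, y=13), facing West
  F4: move forward 1/4 (blocked), now at (x=1, y=13)
  F5: move forward 0/5 (blocked), now at (x=1, y=13)
  F1: move forward 0/1 (blocked), now at (x=1, y=13)
  R: turn right, now facing North
  F3: move forward 0/3 (blocked), now at (x=1, y=13)
  L: turn left, now facing West
Final: (x=1, y=13), facing West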